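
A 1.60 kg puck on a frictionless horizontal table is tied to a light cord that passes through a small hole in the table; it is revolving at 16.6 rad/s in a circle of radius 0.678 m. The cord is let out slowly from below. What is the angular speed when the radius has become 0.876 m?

ω₂ ≈ 9.94 rad/s

The constraining force is radial, so m r² ω about the center is conserved.
ω₂ = ω₁ (r₁/r₂)² = (16.6)(0.678/0.876)² = 9.944 rad/s.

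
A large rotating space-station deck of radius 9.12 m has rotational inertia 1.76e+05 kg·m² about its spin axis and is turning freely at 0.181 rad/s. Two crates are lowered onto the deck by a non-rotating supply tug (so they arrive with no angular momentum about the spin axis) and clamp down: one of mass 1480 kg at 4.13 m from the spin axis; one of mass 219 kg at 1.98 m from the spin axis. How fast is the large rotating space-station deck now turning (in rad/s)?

ω_f ≈ 0.158 rad/s

The added mass arrives with no angular momentum about the spin axis, and any external torque about the spin axis is negligible, so the system's angular momentum is conserved.
Added inertia Σmr² = (1480)(4.13)² + (219)(1.98)² = 26100 kg·m²; I_f = 1.760e+05 + 26100 = 2.021e+05 kg·m².
ω_f = I_p ω_i / I_f = (1.760e+05)(0.181) / 2.021e+05 = 0.1576 rad/s.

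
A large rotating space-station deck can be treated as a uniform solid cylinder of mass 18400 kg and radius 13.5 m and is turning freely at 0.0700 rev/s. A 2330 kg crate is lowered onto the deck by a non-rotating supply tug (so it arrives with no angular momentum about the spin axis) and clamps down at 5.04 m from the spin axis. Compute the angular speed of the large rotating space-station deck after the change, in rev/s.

ω_f ≈ 0.0676 rev/s

No external torque acts about the spin axis; L_before = L_after.
I_p = ½(18400)(13.5)² = 1.677e+06 kg·m².
Added inertia Σmr² = (2330)(5.04)² = 59190 kg·m²; I_f = 1.677e+06 + 59190 = 1.736e+06 kg·m².
ω_f = I_p ω_i / I_f = (1.677e+06)(0.0700) / 1.736e+06 = 0.06761 rev/s.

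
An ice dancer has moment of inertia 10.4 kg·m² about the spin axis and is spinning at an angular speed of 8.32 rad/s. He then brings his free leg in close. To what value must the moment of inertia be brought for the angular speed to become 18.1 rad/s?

I₂ ≈ 4.78 kg·m²

Angular momentum about the spin axis is conserved since the torque about it is zero.
I₂ = I₁ω₁ / ω₂ = (10.4)(8.32) / (18.1) = 4.781 kg·m².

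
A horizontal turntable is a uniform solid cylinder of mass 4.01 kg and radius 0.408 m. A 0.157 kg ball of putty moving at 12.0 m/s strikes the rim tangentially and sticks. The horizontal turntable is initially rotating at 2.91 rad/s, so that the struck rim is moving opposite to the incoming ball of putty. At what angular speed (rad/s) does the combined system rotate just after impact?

About the axle the impulsive forces during the collision are internal, so angular momentum about that axis is conserved.
I_p = ½(4.01)(0.408)² = 0.3338 kg·m². Taking the sense of the ball of putty's angular momentum as positive, L_{ball} = m v R = (0.157)(12.0)(0.408) = 0.7687 kg·m²/s.
L_i = −I_p ω_p + m v R = −(0.3338)(2.91) + 0.7687 = -0.2026 kg·m²/s.
After sticking, I_f = I_p + m R² = 0.3338 + (0.157)(0.408)² = 0.3599 kg·m².
ω_f = L_i / I_f = -0.2026 / 0.3599 = -0.5629 rad/s.

|ω_f| ≈ 0.563 rad/s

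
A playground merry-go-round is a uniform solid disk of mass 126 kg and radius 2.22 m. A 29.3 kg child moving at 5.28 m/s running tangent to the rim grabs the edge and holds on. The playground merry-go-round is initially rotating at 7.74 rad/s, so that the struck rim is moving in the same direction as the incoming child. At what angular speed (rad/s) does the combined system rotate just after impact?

About the axle the impulsive forces during the collision are internal, so angular momentum about that axis is conserved.
I_p = ½(126)(2.22)² = 310.5 kg·m². Taking the sense of the child's angular momentum as positive, L_{child} = m v R = (29.3)(5.28)(2.22) = 343.4 kg·m²/s.
L_i = +I_p ω_p + m v R = +(310.5)(7.74) + 343.4 = 2747 kg·m²/s.
After sticking, I_f = I_p + m R² = 310.5 + (29.3)(2.22)² = 454.9 kg·m².
ω_f = L_i / I_f = 2747 / 454.9 = 6.038 rad/s.

|ω_f| ≈ 6.04 rad/s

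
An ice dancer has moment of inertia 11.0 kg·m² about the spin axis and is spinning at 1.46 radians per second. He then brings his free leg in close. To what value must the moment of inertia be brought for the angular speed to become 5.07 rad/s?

I₂ ≈ 3.17 kg·m²

With no external torque about the axis, L is conserved: I₁ω₁ = I₂ω₂.
I₂ = I₁ω₁ / ω₂ = (11.0)(1.46) / (5.07) = 3.168 kg·m².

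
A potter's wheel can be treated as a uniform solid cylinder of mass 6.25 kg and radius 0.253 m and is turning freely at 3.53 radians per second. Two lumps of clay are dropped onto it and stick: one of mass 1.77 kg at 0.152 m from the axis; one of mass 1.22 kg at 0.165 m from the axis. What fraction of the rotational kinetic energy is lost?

No external torque acts about the axis; L_before = L_after.
I_p = ½(6.25)(0.253)² = 0.2000 kg·m².
Added inertia Σmr² = (1.77)(0.152)² + (1.22)(0.165)² = 0.07411 kg·m²; I_f = 0.2000 + 0.07411 = 0.2741 kg·m².
ω_f = I_p ω_i / I_f = (0.2000)(3.53) / 0.2741 = 2.576 rad/s.
KE_i = ½(0.2000)(3.530 rad/s)² = 1.246 J; KE_f = ½(0.2741)(2.576)² = 0.9094 J.
Fraction lost = 0.2703.

fraction ≈ 0.270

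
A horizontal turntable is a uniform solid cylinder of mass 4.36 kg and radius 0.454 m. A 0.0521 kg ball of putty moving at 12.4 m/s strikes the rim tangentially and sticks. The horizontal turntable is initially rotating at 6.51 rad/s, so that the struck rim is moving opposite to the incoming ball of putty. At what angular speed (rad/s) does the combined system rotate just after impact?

The axle reaction passes through the axle and exerts no torque about it; angular momentum about the axle is conserved through the impact.
I_p = ½(4.36)(0.454)² = 0.4493 kg·m². Taking the sense of the ball of putty's angular momentum as positive, L_{ball} = m v R = (0.0521)(12.4)(0.454) = 0.2933 kg·m²/s.
L_i = −I_p ω_p + m v R = −(0.4493)(6.51) + 0.2933 = -2.632 kg·m²/s.
After sticking, I_f = I_p + m R² = 0.4493 + (0.0521)(0.454)² = 0.4601 kg·m².
ω_f = L_i / I_f = -2.632 / 0.4601 = -5.721 rad/s.

|ω_f| ≈ 5.72 rad/s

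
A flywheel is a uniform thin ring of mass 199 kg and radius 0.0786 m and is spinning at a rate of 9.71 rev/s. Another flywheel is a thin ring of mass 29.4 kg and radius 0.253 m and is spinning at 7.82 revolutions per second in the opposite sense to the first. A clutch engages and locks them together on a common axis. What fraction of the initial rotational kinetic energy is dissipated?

fraction ≈ 0.989

No external torque acts about the common axis, so total angular momentum is conserved.
Moments of inertia: I_A = (199)(0.0786)² = 1.229 kg·m²; I_B = (29.4)(0.253)² = 1.882 kg·m².
Taking A's sense as positive: L = (1.229)(9.71) − (1.882)(7.82) = -2.779 kg·m²·rev/s.
Combined I = 1.229 + 1.882 = 3.111 kg·m².
ω_f = L / I = -2.779 / 3.111 = -0.8931 rev/s.
KE_i = ½ΣIω² = 4560 J; KE_f = ½(3.111)(5.611)² = 48.98 J.
Fraction dissipated = (KE_i − KE_f)/KE_i = 0.9893.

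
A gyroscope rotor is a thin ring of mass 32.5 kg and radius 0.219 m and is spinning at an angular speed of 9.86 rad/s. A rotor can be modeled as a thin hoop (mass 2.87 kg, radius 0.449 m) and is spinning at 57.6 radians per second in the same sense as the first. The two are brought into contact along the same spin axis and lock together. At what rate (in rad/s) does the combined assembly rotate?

The coupling torques are internal; angular momentum about the shared axis is conserved.
Moments of inertia: I_A = (32.5)(0.219)² = 1.559 kg·m²; I_B = (2.87)(0.449)² = 0.5786 kg·m².
Taking A's sense as positive: L = (1.559)(9.86) + (0.5786)(57.6) = 48.70 kg·m²·rad/s.
Combined I = 1.559 + 0.5786 = 2.137 kg·m².
ω_f = L / I = 48.70 / 2.137 = 22.78 rad/s.

|ω_f| ≈ 22.8 rad/s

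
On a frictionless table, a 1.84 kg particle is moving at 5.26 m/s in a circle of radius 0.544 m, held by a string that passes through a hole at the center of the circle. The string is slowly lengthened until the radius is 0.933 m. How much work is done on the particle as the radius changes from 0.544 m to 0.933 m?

The only horizontal force on the mass is along the cord (radial), so it exerts no torque about the hole and angular momentum m v r is conserved.
v₂ = v₁ r₁ / r₂ = (5.26)(0.544) / (0.933) = 3.067 m/s.
W = ΔKE = ½m(v₂² − v₁²) = -16.80 J.

W ≈ -16.8 J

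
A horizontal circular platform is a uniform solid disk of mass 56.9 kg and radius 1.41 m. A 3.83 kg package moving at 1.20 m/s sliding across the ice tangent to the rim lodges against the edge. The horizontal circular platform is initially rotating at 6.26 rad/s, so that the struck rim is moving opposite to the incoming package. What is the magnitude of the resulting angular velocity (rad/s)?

About the central axle the impulsive forces during the collision are internal, so angular momentum about that axis is conserved.
I_p = ½(56.9)(1.41)² = 56.56 kg·m². Taking the sense of the package's angular momentum as positive, L_{package} = m v R = (3.83)(1.20)(1.41) = 6.480 kg·m²/s.
L_i = −I_p ω_p + m v R = −(56.56)(6.26) + 6.480 = -347.6 kg·m²/s.
After sticking, I_f = I_p + m R² = 56.56 + (3.83)(1.41)² = 64.18 kg·m².
ω_f = L_i / I_f = -347.6 / 64.18 = -5.416 rad/s.

|ω_f| ≈ 5.42 rad/s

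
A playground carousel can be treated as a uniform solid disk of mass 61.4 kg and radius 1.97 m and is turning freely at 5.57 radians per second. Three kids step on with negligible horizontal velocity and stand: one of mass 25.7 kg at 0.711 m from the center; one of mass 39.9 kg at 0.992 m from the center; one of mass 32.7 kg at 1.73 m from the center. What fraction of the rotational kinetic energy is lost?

The added mass arrives with no angular momentum about the center, and any external torque about the center is negligible, so the system's angular momentum is conserved.
I_p = ½(61.4)(1.97)² = 119.1 kg·m².
Added inertia Σmr² = (25.7)(0.711)² + (39.9)(0.992)² + (32.7)(1.73)² = 150.1 kg·m²; I_f = 119.1 + 150.1 = 269.3 kg·m².
ω_f = I_p ω_i / I_f = (119.1)(5.57) / 269.3 = 2.465 rad/s.
KE_i = ½(119.1)(5.570 rad/s)² = 1848 J; KE_f = ½(269.3)(2.465)² = 817.8 J.
Fraction lost = 0.5575.

fraction ≈ 0.558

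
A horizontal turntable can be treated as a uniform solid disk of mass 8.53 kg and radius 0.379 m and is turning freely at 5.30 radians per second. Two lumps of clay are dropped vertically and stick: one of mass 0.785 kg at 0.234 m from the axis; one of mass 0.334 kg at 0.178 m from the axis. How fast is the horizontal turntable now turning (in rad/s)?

ω_f ≈ 4.87 rad/s

No external torque acts about the axis; L_before = L_after.
I_p = ½(8.53)(0.379)² = 0.6126 kg·m².
Added inertia Σmr² = (0.785)(0.234)² + (0.334)(0.178)² = 0.05357 kg·m²; I_f = 0.6126 + 0.05357 = 0.6662 kg·m².
ω_f = I_p ω_i / I_f = (0.6126)(5.30) / 0.6662 = 4.874 rad/s.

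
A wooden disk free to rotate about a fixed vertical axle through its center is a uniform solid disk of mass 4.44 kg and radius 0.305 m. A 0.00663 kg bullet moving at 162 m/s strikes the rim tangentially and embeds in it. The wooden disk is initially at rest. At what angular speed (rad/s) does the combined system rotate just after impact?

|ω_f| ≈ 1.58 rad/s

About the axle the impulsive forces during the collision are internal, so angular momentum about that axis is conserved.
I_p = ½(4.44)(0.305)² = 0.2065 kg·m². Taking the sense of the bullet's angular momentum as positive, L_{bullet} = m v R = (0.00663)(162)(0.305) = 0.3276 kg·m²/s.
L_i = 0 + 0.3276 = 0.3276 kg·m²/s.
After sticking, I_f = I_p + m R² = 0.2065 + (0.00663)(0.305)² = 0.2071 kg·m².
ω_f = L_i / I_f = 0.3276 / 0.2071 = 1.582 rad/s.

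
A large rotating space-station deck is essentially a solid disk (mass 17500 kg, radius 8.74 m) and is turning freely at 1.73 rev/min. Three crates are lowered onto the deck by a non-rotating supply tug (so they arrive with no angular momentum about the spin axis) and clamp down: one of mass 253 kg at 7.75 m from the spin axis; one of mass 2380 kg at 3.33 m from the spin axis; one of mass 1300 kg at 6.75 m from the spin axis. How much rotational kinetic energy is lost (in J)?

The added mass arrives with no angular momentum about the spin axis, and any external torque about the spin axis is negligible, so the system's angular momentum is conserved.
I_p = ½(17500)(8.74)² = 6.684e+05 kg·m².
Added inertia Σmr² = (253)(7.75)² + (2380)(3.33)² + (1300)(6.75)² = 1.008e+05 kg·m²; I_f = 6.684e+05 + 1.008e+05 = 7.692e+05 kg·m².
ω_f = I_p ω_i / I_f = (6.684e+05)(1.73) / 7.692e+05 = 1.503 rpm.
KE_i = ½(6.684e+05)(0.1812 rad/s)² = 10970 J; KE_f = ½(7.692e+05)(0.1574)² = 9531 J.

energy lost ≈ 1440 J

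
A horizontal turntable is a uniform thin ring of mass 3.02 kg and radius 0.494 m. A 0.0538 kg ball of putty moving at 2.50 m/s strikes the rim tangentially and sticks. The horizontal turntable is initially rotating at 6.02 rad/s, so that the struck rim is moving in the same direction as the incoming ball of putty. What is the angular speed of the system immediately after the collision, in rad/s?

|ω_f| ≈ 6.00 rad/s

About the axle the impulsive forces during the collision are internal, so angular momentum about that axis is conserved.
I_p = (3.02)(0.494)² = 0.7370 kg·m². Taking the sense of the ball of putty's angular momentum as positive, L_{ball} = m v R = (0.0538)(2.50)(0.494) = 0.06644 kg·m²/s.
L_i = +I_p ω_p + m v R = +(0.7370)(6.02) + 0.06644 = 4.503 kg·m²/s.
After sticking, I_f = I_p + m R² = 0.7370 + (0.0538)(0.494)² = 0.7501 kg·m².
ω_f = L_i / I_f = 4.503 / 0.7501 = 6.003 rad/s.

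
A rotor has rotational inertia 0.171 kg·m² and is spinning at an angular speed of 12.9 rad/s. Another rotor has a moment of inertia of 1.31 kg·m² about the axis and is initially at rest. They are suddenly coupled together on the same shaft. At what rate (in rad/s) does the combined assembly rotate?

|ω_f| ≈ 1.49 rad/s

The coupling torques are internal; angular momentum about the shared axis is conserved.
Taking A's sense as positive: L = (0.1710)(12.9) = 2.206 kg·m²·rad/s.
Combined I = 0.1710 + 1.310 = 1.481 kg·m².
ω_f = L / I = 2.206 / 1.481 = 1.489 rad/s.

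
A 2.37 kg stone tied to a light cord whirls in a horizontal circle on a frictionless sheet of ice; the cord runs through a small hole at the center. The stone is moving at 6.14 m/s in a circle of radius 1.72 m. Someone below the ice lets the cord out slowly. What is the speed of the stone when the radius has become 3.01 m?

The only horizontal force on the mass is along the cord (radial), so it exerts no torque about the hole and angular momentum m v r is conserved.
v₂ = v₁ r₁ / r₂ = (6.14)(1.72) / (3.01) = 3.509 m/s.

v₂ ≈ 3.51 m/s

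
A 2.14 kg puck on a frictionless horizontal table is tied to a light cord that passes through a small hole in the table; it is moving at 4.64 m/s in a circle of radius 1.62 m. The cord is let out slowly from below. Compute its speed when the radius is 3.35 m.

v₂ ≈ 2.24 m/s

The only horizontal force on the mass is along the cord (radial), so it exerts no torque about the hole and angular momentum m v r is conserved.
v₂ = v₁ r₁ / r₂ = (4.64)(1.62) / (3.35) = 2.244 m/s.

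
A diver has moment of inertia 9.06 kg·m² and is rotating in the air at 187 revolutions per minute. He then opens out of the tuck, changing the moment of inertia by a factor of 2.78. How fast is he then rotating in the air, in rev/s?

ω₂ ≈ 1.12 rev/s

Angular momentum about the spin axis is conserved since the torque about it is zero.
I₂ = 2.78 × 9.06 = 25.19 kg·m².
ω₂ = I₁ω₁ / I₂ = (9.060)(187 rpm) / (25.19) = 67.27 rpm = 1.121 rev/s.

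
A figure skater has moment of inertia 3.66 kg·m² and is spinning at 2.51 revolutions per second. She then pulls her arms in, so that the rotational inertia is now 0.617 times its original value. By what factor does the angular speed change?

Angular momentum about the spin axis is conserved since the torque about it is zero.
I₂ = 0.617 × 3.66 = 2.258 kg·m².
ω₂/ω₁ = I₁/I₂ = 3.660 / 2.258 = 1.621.

ω₂/ω₁ ≈ 1.62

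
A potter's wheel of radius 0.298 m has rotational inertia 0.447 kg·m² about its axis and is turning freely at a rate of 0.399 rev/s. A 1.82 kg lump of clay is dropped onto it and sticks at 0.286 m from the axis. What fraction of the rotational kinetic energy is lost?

The added mass arrives with no angular momentum about the axis, and any external torque about the axis is negligible, so the system's angular momentum is conserved.
Added inertia Σmr² = (1.82)(0.286)² = 0.1489 kg·m²; I_f = 0.4470 + 0.1489 = 0.5959 kg·m².
ω_f = I_p ω_i / I_f = (0.4470)(0.399) / 0.5959 = 0.2993 rev/s.
KE_i = ½(0.4470)(2.507 rad/s)² = 1.405 J; KE_f = ½(0.5959)(1.881)² = 1.054 J.
Fraction lost = 0.2498.

fraction ≈ 0.250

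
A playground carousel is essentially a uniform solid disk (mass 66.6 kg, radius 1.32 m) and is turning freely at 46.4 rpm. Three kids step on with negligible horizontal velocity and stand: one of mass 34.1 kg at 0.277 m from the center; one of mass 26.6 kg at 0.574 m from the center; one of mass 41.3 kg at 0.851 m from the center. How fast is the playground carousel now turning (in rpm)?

The added mass arrives with no angular momentum about the center, and any external torque about the center is negligible, so the system's angular momentum is conserved.
I_p = ½(66.6)(1.32)² = 58.02 kg·m².
Added inertia Σmr² = (34.1)(0.277)² + (26.6)(0.574)² + (41.3)(0.851)² = 41.29 kg·m²; I_f = 58.02 + 41.29 = 99.31 kg·m².
ω_f = I_p ω_i / I_f = (58.02)(46.4) / 99.31 = 27.11 rpm.

ω_f ≈ 27.1 rpm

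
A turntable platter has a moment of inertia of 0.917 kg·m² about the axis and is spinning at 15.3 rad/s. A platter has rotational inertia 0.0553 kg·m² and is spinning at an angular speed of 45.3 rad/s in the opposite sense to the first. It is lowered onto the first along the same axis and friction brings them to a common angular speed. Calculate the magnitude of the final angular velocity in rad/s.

The coupling torques are internal; angular momentum about the shared axis is conserved.
Taking A's sense as positive: L = (0.9170)(15.3) − (0.05530)(45.3) = 11.53 kg·m²·rad/s.
Combined I = 0.9170 + 0.05530 = 0.9723 kg·m².
ω_f = L / I = 11.53 / 0.9723 = 11.85 rad/s.

|ω_f| ≈ 11.9 rad/s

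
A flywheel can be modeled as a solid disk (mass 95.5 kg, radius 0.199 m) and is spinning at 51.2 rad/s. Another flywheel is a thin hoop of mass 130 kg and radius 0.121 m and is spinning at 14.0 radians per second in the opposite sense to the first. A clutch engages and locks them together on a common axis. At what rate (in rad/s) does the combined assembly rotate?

|ω_f| ≈ 18.5 rad/s

No external torque acts about the common axis, so total angular momentum is conserved.
Moments of inertia: I_A = ½(95.5)(0.199)² = 1.891 kg·m²; I_B = (130)(0.121)² = 1.903 kg·m².
Taking A's sense as positive: L = (1.891)(51.2) − (1.903)(14.0) = 70.17 kg·m²·rad/s.
Combined I = 1.891 + 1.903 = 3.794 kg·m².
ω_f = L / I = 70.17 / 3.794 = 18.49 rad/s.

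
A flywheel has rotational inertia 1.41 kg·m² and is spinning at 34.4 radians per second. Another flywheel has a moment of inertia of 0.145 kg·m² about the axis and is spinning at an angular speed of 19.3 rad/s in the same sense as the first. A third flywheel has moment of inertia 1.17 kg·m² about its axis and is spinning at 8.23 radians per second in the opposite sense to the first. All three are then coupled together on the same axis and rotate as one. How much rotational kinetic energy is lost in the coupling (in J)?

The coupling torques are internal; angular momentum about the shared axis is conserved.
Taking A's sense as positive: L = (1.410)(34.4) + (0.1450)(19.3) − (1.170)(8.23) = 41.67 kg·m²·rad/s.
Combined I = 1.410 + 0.1450 + 1.170 = 2.725 kg·m².
ω_f = L / I = 41.67 / 2.725 = 15.29 rad/s.
KE_i = ½ΣIω² = 900.9 J; KE_f = ½(2.725)(15.29)² = 318.7 J.

ΔKE lost ≈ 582 J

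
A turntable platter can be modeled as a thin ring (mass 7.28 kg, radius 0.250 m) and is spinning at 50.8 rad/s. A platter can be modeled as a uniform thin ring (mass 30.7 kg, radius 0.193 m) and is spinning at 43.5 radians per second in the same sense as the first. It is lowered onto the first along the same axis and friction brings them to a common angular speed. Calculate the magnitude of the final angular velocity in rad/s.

The coupling torques are internal; angular momentum about the shared axis is conserved.
Moments of inertia: I_A = (7.28)(0.250)² = 0.4550 kg·m²; I_B = (30.7)(0.193)² = 1.144 kg·m².
Taking A's sense as positive: L = (0.4550)(50.8) + (1.144)(43.5) = 72.86 kg·m²·rad/s.
Combined I = 0.4550 + 1.144 = 1.599 kg·m².
ω_f = L / I = 72.86 / 1.599 = 45.58 rad/s.

|ω_f| ≈ 45.6 rad/s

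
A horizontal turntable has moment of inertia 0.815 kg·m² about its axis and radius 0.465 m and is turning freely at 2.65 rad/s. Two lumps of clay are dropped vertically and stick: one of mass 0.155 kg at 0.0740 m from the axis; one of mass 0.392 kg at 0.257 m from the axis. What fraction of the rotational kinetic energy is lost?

fraction ≈ 0.0318

The added mass arrives with no angular momentum about the axis, and any external torque about the axis is negligible, so the system's angular momentum is conserved.
Added inertia Σmr² = (0.155)(0.0740)² + (0.392)(0.257)² = 0.02674 kg·m²; I_f = 0.8150 + 0.02674 = 0.8417 kg·m².
ω_f = I_p ω_i / I_f = (0.8150)(2.65) / 0.8417 = 2.566 rad/s.
KE_i = ½(0.8150)(2.650 rad/s)² = 2.862 J; KE_f = ½(0.8417)(2.566)² = 2.771 J.
Fraction lost = 0.03177.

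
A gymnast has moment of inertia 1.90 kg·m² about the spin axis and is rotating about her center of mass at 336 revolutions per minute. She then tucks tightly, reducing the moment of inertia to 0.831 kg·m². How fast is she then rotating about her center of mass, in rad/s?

Angular momentum about the spin axis is conserved since the torque about it is zero.
ω₂ = I₁ω₁ / I₂ = (1.900)(336 rpm) / (0.8310) = 768.2 rpm = 80.45 rad/s.

ω₂ ≈ 80.4 rad/s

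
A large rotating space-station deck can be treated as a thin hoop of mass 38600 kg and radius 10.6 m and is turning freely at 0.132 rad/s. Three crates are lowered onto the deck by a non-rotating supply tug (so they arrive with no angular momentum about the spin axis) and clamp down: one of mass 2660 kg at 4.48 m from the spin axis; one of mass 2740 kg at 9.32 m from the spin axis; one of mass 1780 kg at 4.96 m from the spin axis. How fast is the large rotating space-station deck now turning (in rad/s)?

No external torque acts about the spin axis; L_before = L_after.
I_p = (38600)(10.6)² = 4.337e+06 kg·m².
Added inertia Σmr² = (2660)(4.48)² + (2740)(9.32)² + (1780)(4.96)² = 3.352e+05 kg·m²; I_f = 4.337e+06 + 3.352e+05 = 4.672e+06 kg·m².
ω_f = I_p ω_i / I_f = (4.337e+06)(0.132) / 4.672e+06 = 0.1225 rad/s.

ω_f ≈ 0.123 rad/s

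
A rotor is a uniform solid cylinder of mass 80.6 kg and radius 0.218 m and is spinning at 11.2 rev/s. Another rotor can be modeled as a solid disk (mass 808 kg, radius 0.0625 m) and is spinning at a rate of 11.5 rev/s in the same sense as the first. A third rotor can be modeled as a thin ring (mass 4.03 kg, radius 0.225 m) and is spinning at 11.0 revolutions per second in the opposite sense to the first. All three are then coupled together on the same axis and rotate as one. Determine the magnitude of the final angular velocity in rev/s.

The coupling torques are internal; angular momentum about the shared axis is conserved.
Moments of inertia: I_A = ½(80.6)(0.218)² = 1.915 kg·m²; I_B = ½(808)(0.0625)² = 1.578 kg·m²; I_C = (4.03)(0.225)² = 0.2040 kg·m².
Taking A's sense as positive: L = (1.915)(11.2) + (1.578)(11.5) − (0.2040)(11.0) = 37.35 kg·m²·rev/s.
Combined I = 1.915 + 1.578 + 0.2040 = 3.697 kg·m².
ω_f = L / I = 37.35 / 3.697 = 10.10 rev/s.

|ω_f| ≈ 10.1 rev/s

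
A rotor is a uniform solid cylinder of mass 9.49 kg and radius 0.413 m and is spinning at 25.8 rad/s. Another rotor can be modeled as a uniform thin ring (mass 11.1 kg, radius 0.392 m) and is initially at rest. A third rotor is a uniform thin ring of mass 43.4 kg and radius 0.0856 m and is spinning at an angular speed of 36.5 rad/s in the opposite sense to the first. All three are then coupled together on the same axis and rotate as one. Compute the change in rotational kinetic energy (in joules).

The coupling torques are internal; angular momentum about the shared axis is conserved.
Moments of inertia: I_A = ½(9.49)(0.413)² = 0.8093 kg·m²; I_B = (11.1)(0.392)² = 1.706 kg·m²; I_C = (43.4)(0.0856)² = 0.3180 kg·m².
Taking A's sense as positive: L = (0.8093)(25.8) − (0.3180)(36.5) = 9.274 kg·m²·rad/s.
Combined I = 0.8093 + 1.706 + 0.3180 = 2.833 kg·m².
ω_f = L / I = 9.274 / 2.833 = 3.274 rad/s.
KE_i = ½ΣIω² = 481.2 J; KE_f = ½(2.833)(3.274)² = 15.18 J.

ΔKE ≈ -466 J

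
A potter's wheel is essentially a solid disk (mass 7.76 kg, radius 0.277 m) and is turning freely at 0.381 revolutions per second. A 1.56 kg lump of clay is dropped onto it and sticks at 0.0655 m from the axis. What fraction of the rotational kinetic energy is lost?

The added mass arrives with no angular momentum about the axis, and any external torque about the axis is negligible, so the system's angular momentum is conserved.
I_p = ½(7.76)(0.277)² = 0.2977 kg·m².
Added inertia Σmr² = (1.56)(0.0655)² = 0.006693 kg·m²; I_f = 0.2977 + 0.006693 = 0.3044 kg·m².
ω_f = I_p ω_i / I_f = (0.2977)(0.381) / 0.3044 = 0.3726 rev/s.
KE_i = ½(0.2977)(2.394 rad/s)² = 0.8530 J; KE_f = ½(0.3044)(2.341)² = 0.8343 J.
Fraction lost = 0.02199.

fraction ≈ 0.0220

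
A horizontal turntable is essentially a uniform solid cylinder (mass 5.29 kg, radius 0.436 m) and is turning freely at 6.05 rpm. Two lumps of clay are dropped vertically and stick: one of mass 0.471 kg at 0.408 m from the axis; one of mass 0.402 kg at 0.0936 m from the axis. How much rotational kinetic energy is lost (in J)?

energy lost ≈ 0.0141 J

No external torque acts about the axis; L_before = L_after.
I_p = ½(5.29)(0.436)² = 0.5028 kg·m².
Added inertia Σmr² = (0.471)(0.408)² + (0.402)(0.0936)² = 0.08193 kg·m²; I_f = 0.5028 + 0.08193 = 0.5847 kg·m².
ω_f = I_p ω_i / I_f = (0.5028)(6.05) / 0.5847 = 5.202 rpm.
KE_i = ½(0.5028)(0.6336 rad/s)² = 0.1009 J; KE_f = ½(0.5847)(0.5448)² = 0.08677 J.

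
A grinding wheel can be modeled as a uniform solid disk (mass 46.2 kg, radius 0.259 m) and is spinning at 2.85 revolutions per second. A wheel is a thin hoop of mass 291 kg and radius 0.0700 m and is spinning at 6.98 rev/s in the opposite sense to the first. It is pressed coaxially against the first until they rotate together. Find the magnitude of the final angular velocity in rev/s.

|ω_f| ≈ 1.86 rev/s

No external torque acts about the common axis, so total angular momentum is conserved.
Moments of inertia: I_A = ½(46.2)(0.259)² = 1.550 kg·m²; I_B = (291)(0.0700)² = 1.426 kg·m².
Taking A's sense as positive: L = (1.550)(2.85) − (1.426)(6.98) = -5.537 kg·m²·rev/s.
Combined I = 1.550 + 1.426 = 2.975 kg·m².
ω_f = L / I = -5.537 / 2.975 = -1.861 rev/s.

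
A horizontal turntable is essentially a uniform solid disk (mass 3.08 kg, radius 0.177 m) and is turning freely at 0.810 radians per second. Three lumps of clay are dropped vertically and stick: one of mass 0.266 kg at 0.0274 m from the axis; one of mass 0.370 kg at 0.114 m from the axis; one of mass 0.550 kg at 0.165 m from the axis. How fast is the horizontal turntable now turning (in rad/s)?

No external torque acts about the axis; L_before = L_after.
I_p = ½(3.08)(0.177)² = 0.04825 kg·m².
Added inertia Σmr² = (0.266)(0.0274)² + (0.370)(0.114)² + (0.550)(0.165)² = 0.01998 kg·m²; I_f = 0.04825 + 0.01998 = 0.06823 kg·m².
ω_f = I_p ω_i / I_f = (0.04825)(0.810) / 0.06823 = 0.5728 rad/s.

ω_f ≈ 0.573 rad/s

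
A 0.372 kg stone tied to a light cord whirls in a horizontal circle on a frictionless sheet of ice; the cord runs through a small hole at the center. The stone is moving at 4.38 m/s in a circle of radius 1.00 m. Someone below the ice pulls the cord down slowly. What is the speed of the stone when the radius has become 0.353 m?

The only horizontal force on the mass is along the cord (radial), so it exerts no torque about the hole and angular momentum m v r is conserved.
v₂ = v₁ r₁ / r₂ = (4.38)(1.00) / (0.353) = 12.41 m/s.

v₂ ≈ 12.4 m/s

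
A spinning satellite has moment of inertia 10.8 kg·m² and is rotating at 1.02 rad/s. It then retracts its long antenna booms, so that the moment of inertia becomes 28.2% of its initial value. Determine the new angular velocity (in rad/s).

ω₂ ≈ 3.62 rad/s

Angular momentum about the spin axis is conserved since the torque about it is zero.
I₂ = 0.282 × 10.8 = 3.046 kg·m².
ω₂ = I₁ω₁ / I₂ = (10.80)(1.02 rad/s) / (3.046) = 3.617 rad/s.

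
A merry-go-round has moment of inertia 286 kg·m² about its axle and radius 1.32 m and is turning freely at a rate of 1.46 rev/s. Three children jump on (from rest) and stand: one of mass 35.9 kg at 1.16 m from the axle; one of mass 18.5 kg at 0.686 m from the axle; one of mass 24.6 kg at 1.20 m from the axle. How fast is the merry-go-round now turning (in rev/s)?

ω_f ≈ 1.10 rev/s

The added mass arrives with no angular momentum about the axle, and any external torque about the axle is negligible, so the system's angular momentum is conserved.
Added inertia Σmr² = (35.9)(1.16)² + (18.5)(0.686)² + (24.6)(1.20)² = 92.44 kg·m²; I_f = 286.0 + 92.44 = 378.4 kg·m².
ω_f = I_p ω_i / I_f = (286.0)(1.46) / 378.4 = 1.103 rev/s.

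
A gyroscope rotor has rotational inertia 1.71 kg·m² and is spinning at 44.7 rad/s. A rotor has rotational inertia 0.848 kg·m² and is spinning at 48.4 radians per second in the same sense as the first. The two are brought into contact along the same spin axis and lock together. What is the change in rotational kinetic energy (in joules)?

ΔKE ≈ -3.88 J

The coupling torques are internal; angular momentum about the shared axis is conserved.
Taking A's sense as positive: L = (1.710)(44.7) + (0.8480)(48.4) = 117.5 kg·m²·rad/s.
Combined I = 1.710 + 0.8480 = 2.558 kg·m².
ω_f = L / I = 117.5 / 2.558 = 45.93 rad/s.
KE_i = ½ΣIω² = 2702 J; KE_f = ½(2.558)(45.93)² = 2698 J.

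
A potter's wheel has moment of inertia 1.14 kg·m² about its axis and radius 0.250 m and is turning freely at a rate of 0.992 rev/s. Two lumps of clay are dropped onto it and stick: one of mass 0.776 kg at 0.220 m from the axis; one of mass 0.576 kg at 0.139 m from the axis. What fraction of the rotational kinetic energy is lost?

The added mass arrives with no angular momentum about the axis, and any external torque about the axis is negligible, so the system's angular momentum is conserved.
Added inertia Σmr² = (0.776)(0.220)² + (0.576)(0.139)² = 0.04869 kg·m²; I_f = 1.140 + 0.04869 = 1.189 kg·m².
ω_f = I_p ω_i / I_f = (1.140)(0.992) / 1.189 = 0.9514 rev/s.
KE_i = ½(1.140)(6.233 rad/s)² = 22.14 J; KE_f = ½(1.189)(5.978)² = 21.24 J.
Fraction lost = 0.04096.

fraction ≈ 0.0410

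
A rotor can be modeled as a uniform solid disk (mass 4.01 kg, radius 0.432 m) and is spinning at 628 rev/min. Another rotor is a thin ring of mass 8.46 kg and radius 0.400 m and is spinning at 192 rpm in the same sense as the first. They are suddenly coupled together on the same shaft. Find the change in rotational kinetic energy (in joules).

ΔKE ≈ -306 J

No external torque acts about the common axis, so total angular momentum is conserved.
Moments of inertia: I_A = ½(4.01)(0.432)² = 0.3742 kg·m²; I_B = (8.46)(0.400)² = 1.354 kg·m².
Taking A's sense as positive: L = (0.3742)(628) + (1.354)(192) = 494.9 kg·m²·rpm.
Combined I = 0.3742 + 1.354 = 1.728 kg·m².
ω_f = L / I = 494.9 / 1.728 = 286.4 rpm.
KE_i = ½ΣIω² = 1083 J; KE_f = ½(1.728)(29.99)² = 777.2 J.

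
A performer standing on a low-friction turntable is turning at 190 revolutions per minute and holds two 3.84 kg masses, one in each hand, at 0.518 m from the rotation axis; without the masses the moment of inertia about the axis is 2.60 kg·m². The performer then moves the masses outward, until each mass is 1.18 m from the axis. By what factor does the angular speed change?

With no external torque about the axis, L is conserved: I₁ω₁ = I₂ω₂.
I₁ = 2.60 + 2(3.84)(0.518)² = 4.661 kg·m²; I₂ = 2.60 + 2(3.84)(1.18)² = 13.29 kg·m².
ω₂/ω₁ = I₁/I₂ = 4.661 / 13.29 = 0.3506.

ω₂/ω₁ ≈ 0.351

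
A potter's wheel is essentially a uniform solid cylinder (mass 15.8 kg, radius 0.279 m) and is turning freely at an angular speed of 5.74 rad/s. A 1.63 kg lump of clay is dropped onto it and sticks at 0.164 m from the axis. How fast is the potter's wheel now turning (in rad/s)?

No external torque acts about the axis; L_before = L_after.
I_p = ½(15.8)(0.279)² = 0.6149 kg·m².
Added inertia Σmr² = (1.63)(0.164)² = 0.04384 kg·m²; I_f = 0.6149 + 0.04384 = 0.6588 kg·m².
ω_f = I_p ω_i / I_f = (0.6149)(5.74) / 0.6588 = 5.358 rad/s.

ω_f ≈ 5.36 rad/s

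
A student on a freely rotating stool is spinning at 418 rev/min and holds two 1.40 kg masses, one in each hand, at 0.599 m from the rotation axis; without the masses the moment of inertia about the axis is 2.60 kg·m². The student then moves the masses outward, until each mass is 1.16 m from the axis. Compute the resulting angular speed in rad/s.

Angular momentum about the spin axis is conserved since the torque about it is zero.
I₁ = 2.60 + 2(1.40)(0.599)² = 3.605 kg·m²; I₂ = 2.60 + 2(1.40)(1.16)² = 6.368 kg·m².
ω₂ = I₁ω₁ / I₂ = (3.605)(418 rpm) / (6.368) = 236.6 rpm = 24.78 rad/s.

ω₂ ≈ 24.8 rad/s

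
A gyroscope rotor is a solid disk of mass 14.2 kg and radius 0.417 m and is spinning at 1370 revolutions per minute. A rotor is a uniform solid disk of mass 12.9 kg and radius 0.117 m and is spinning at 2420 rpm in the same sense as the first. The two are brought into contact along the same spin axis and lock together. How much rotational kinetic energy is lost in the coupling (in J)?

The coupling torques are internal; angular momentum about the shared axis is conserved.
Moments of inertia: I_A = ½(14.2)(0.417)² = 1.235 kg·m²; I_B = ½(12.9)(0.117)² = 0.08829 kg·m².
Taking A's sense as positive: L = (1.235)(1370) + (0.08829)(2420) = 1905 kg·m²·rpm.
Combined I = 1.235 + 0.08829 = 1.323 kg·m².
ω_f = L / I = 1905 / 1.323 = 1440 rpm.
KE_i = ½ΣIω² = 15540 J; KE_f = ½(1.323)(150.8)² = 15040 J.

ΔKE lost ≈ 498 J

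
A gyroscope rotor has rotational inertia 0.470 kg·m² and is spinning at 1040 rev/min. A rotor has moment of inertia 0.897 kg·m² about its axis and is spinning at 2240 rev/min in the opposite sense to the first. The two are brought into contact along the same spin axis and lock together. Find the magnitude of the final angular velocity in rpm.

The coupling torques are internal; angular momentum about the shared axis is conserved.
Taking A's sense as positive: L = (0.4700)(1040) − (0.8970)(2240) = -1520 kg·m²·rpm.
Combined I = 0.4700 + 0.8970 = 1.367 kg·m².
ω_f = L / I = -1520 / 1.367 = -1112 rpm.

|ω_f| ≈ 1110 rpm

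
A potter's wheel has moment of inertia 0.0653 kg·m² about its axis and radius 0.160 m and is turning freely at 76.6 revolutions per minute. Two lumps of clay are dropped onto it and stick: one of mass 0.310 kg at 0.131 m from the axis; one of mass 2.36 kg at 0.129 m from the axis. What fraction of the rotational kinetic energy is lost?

The added mass arrives with no angular momentum about the axis, and any external torque about the axis is negligible, so the system's angular momentum is conserved.
Added inertia Σmr² = (0.310)(0.131)² + (2.36)(0.129)² = 0.04459 kg·m²; I_f = 0.06530 + 0.04459 = 0.1099 kg·m².
ω_f = I_p ω_i / I_f = (0.06530)(76.6) / 0.1099 = 45.52 rpm.
KE_i = ½(0.06530)(8.022 rad/s)² = 2.101 J; KE_f = ½(0.1099)(4.767)² = 1.248 J.
Fraction lost = 0.4058.

fraction ≈ 0.406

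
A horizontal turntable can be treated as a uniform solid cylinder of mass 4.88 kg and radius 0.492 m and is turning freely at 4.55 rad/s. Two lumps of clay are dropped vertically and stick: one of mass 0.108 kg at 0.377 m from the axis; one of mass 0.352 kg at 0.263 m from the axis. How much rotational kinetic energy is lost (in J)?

energy lost ≈ 0.385 J

No external torque acts about the axis; L_before = L_after.
I_p = ½(4.88)(0.492)² = 0.5906 kg·m².
Added inertia Σmr² = (0.108)(0.377)² + (0.352)(0.263)² = 0.03970 kg·m²; I_f = 0.5906 + 0.03970 = 0.6303 kg·m².
ω_f = I_p ω_i / I_f = (0.5906)(4.55) / 0.6303 = 4.263 rad/s.
KE_i = ½(0.5906)(4.550 rad/s)² = 6.114 J; KE_f = ½(0.6303)(4.263)² = 5.729 J.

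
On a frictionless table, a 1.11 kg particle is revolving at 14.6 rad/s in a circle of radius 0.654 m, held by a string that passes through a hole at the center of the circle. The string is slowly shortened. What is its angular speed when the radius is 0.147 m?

The constraining force is radial, so m r² ω about the center is conserved.
ω₂ = ω₁ (r₁/r₂)² = (14.6)(0.654/0.147)² = 289.0 rad/s.

ω₂ ≈ 289 rad/s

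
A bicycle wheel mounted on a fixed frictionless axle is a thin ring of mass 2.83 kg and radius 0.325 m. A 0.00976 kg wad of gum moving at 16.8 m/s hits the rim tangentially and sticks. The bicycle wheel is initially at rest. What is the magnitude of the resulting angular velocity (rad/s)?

About the axle the impulsive forces during the collision are internal, so angular momentum about that axis is conserved.
I_p = (2.83)(0.325)² = 0.2989 kg·m². Taking the sense of the wad of gum's angular momentum as positive, L_{wad} = m v R = (0.00976)(16.8)(0.325) = 0.05329 kg·m²/s.
L_i = 0 + 0.05329 = 0.05329 kg·m²/s.
After sticking, I_f = I_p + m R² = 0.2989 + (0.00976)(0.325)² = 0.2999 kg·m².
ω_f = L_i / I_f = 0.05329 / 0.2999 = 0.1777 rad/s.

|ω_f| ≈ 0.178 rad/s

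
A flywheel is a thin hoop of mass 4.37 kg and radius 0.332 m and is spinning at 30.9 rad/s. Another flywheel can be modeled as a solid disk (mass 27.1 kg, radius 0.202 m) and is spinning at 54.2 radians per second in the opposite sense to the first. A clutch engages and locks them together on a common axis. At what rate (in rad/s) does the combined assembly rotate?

|ω_f| ≈ 14.6 rad/s

No external torque acts about the common axis, so total angular momentum is conserved.
Moments of inertia: I_A = (4.37)(0.332)² = 0.4817 kg·m²; I_B = ½(27.1)(0.202)² = 0.5529 kg·m².
Taking A's sense as positive: L = (0.4817)(30.9) − (0.5529)(54.2) = -15.08 kg·m²·rad/s.
Combined I = 0.4817 + 0.5529 = 1.035 kg·m².
ω_f = L / I = -15.08 / 1.035 = -14.58 rad/s.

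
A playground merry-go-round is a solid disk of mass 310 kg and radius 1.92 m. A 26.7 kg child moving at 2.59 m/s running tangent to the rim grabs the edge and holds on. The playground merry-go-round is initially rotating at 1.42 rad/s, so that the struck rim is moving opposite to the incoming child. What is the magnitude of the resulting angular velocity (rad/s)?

About the axle the impulsive forces during the collision are internal, so angular momentum about that axis is conserved.
I_p = ½(310)(1.92)² = 571.4 kg·m². Taking the sense of the child's angular momentum as positive, L_{child} = m v R = (26.7)(2.59)(1.92) = 132.8 kg·m²/s.
L_i = −I_p ω_p + m v R = −(571.4)(1.42) + 132.8 = -678.6 kg·m²/s.
After sticking, I_f = I_p + m R² = 571.4 + (26.7)(1.92)² = 669.8 kg·m².
ω_f = L_i / I_f = -678.6 / 669.8 = -1.013 rad/s.

|ω_f| ≈ 1.01 rad/s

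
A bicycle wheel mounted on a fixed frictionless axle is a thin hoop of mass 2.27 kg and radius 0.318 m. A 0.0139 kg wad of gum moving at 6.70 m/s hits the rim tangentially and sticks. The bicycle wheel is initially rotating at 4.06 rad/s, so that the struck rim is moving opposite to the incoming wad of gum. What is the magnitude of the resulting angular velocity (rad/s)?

The axle reaction passes through the axle and exerts no torque about it; angular momentum about the axle is conserved through the impact.
I_p = (2.27)(0.318)² = 0.2296 kg·m². Taking the sense of the wad of gum's angular momentum as positive, L_{wad} = m v R = (0.0139)(6.70)(0.318) = 0.02962 kg·m²/s.
L_i = −I_p ω_p + m v R = −(0.2296)(4.06) + 0.02962 = -0.9024 kg·m²/s.
After sticking, I_f = I_p + m R² = 0.2296 + (0.0139)(0.318)² = 0.2310 kg·m².
ω_f = L_i / I_f = -0.9024 / 0.2310 = -3.907 rad/s.

|ω_f| ≈ 3.91 rad/s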